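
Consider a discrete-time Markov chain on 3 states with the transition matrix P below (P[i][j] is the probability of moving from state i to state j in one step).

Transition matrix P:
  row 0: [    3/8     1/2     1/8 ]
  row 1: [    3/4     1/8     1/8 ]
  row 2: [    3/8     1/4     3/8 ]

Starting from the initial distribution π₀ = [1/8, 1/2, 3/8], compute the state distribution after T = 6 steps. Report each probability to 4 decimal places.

π = [0.4993, 0.3340, 0.1667]

t=0: π = [0.1250, 0.5000, 0.3750]
t=1: π = [0.5625, 0.2188, 0.2188]
t=2: π = [0.4570, 0.3633, 0.1797]
t=3: π = [0.5112, 0.3188, 0.1699]
t=4: π = [0.4946, 0.3380, 0.1675]
t=5: π = [0.5017, 0.3314, 0.1669]
t=6: π = [0.4993, 0.3340, 0.1667]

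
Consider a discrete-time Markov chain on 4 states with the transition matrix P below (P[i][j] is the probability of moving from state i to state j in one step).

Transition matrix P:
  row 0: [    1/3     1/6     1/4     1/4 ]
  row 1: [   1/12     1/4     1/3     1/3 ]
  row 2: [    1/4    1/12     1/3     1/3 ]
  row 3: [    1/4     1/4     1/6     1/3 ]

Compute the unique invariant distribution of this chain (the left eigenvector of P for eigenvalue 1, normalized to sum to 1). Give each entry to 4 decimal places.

π = [0.2388, 0.1866, 0.2612, 0.3134]

Balance equations π_j = Σ_i π_i·P[i][j]:
  π_0 = 1/3·π_0 + 1/12·π_1 + 1/4·π_2 + 1/4·π_3
  π_1 = 1/6·π_0 + 1/4·π_1 + 1/12·π_2 + 1/4·π_3
  π_2 = 1/4·π_0 + 1/3·π_1 + 1/3·π_2 + 1/6·π_3
  normalize: π_0 + π_1 + π_2 + π_3 = 1
Solving the linear system gives exactly π = [16/67, 25/134, 35/134, 21/67].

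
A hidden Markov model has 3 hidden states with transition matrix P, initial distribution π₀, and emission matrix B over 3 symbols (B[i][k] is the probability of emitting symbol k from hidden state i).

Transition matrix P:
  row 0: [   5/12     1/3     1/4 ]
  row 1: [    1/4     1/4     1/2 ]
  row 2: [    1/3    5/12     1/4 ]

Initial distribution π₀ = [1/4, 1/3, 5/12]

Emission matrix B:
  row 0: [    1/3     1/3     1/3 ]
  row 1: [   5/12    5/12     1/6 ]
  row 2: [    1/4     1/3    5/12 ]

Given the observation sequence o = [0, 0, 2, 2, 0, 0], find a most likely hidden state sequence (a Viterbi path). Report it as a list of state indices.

t=0: δ = [8.333e-02, 1.389e-01, 1.042e-01]  (obs o_0=0)
t=1: δ = [1.157e-02, 1.808e-02, 1.736e-02]  ψ = [0, 2, 1]  (obs o_1=0)
t=2: δ = [1.929e-03, 1.206e-03, 3.768e-03]  ψ = [2, 2, 1]  (obs o_2=2)
t=3: δ = [4.186e-04, 2.616e-04, 3.925e-04]  ψ = [2, 2, 2]  (obs o_3=2)
t=4: δ = [5.814e-05, 6.814e-05, 3.270e-05]  ψ = [0, 2, 1]  (obs o_4=0)
t=5: δ = [8.075e-06, 8.075e-06, 8.517e-06]  ψ = [0, 0, 1]  (obs o_5=0)
backtrack: best end state = 2; path = [2, 1, 2, 2, 1, 2]

path = [2, 1, 2, 2, 1, 2]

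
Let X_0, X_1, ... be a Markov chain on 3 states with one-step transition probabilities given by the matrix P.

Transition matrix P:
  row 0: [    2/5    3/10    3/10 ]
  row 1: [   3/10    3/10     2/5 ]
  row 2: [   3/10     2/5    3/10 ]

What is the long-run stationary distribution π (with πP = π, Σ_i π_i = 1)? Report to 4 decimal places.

π = [0.3333, 0.3333, 0.3333]

Balance equations π_j = Σ_i π_i·P[i][j]:
  π_0 = 2/5·π_0 + 3/10·π_1 + 3/10·π_2
  π_1 = 3/10·π_0 + 3/10·π_1 + 2/5·π_2
  normalize: π_0 + π_1 + π_2 = 1
Solving the linear system gives exactly π = [1/3, 1/3, 1/3].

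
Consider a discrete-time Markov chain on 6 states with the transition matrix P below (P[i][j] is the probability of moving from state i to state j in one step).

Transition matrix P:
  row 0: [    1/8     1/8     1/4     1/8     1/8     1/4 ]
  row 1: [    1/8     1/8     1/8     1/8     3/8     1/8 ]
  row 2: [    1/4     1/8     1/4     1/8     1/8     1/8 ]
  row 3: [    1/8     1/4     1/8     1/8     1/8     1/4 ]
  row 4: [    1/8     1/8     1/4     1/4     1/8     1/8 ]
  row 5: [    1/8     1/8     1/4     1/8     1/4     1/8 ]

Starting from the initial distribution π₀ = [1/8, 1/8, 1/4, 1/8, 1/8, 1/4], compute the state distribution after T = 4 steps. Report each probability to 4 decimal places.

t=0: π = [0.1250, 0.1250, 0.2500, 0.1250, 0.1250, 0.2500]
t=1: π = [0.1563, 0.1406, 0.2188, 0.1406, 0.1875, 0.1563]
t=2: π = [0.1523, 0.1426, 0.2148, 0.1484, 0.1797, 0.1621]
t=3: π = [0.1519, 0.1436, 0.2136, 0.1475, 0.1809, 0.1626]
t=4: π = [0.1517, 0.1434, 0.2136, 0.1476, 0.1812, 0.1624]

π = [0.1517, 0.1434, 0.2136, 0.1476, 0.1812, 0.1624]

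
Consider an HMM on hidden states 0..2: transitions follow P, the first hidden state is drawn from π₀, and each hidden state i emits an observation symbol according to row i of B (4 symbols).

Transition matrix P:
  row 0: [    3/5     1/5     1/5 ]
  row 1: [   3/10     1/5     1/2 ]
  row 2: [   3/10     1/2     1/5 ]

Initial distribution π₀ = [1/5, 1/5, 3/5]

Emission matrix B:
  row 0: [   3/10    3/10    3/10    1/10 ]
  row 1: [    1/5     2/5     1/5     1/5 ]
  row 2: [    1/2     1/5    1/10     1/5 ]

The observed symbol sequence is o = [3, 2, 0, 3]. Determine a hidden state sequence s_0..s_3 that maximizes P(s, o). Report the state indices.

path = [2, 1, 2, 1]

t=0: δ = [2.000e-02, 4.000e-02, 1.200e-01]  (obs o_0=3)
t=1: δ = [1.080e-02, 1.200e-02, 2.400e-03]  ψ = [2, 2, 2]  (obs o_1=2)
t=2: δ = [1.944e-03, 4.800e-04, 3.000e-03]  ψ = [0, 1, 1]  (obs o_2=0)
t=3: δ = [1.166e-04, 3.000e-04, 1.200e-04]  ψ = [0, 2, 2]  (obs o_3=3)
backtrack: best end state = 1; path = [2, 1, 2, 1]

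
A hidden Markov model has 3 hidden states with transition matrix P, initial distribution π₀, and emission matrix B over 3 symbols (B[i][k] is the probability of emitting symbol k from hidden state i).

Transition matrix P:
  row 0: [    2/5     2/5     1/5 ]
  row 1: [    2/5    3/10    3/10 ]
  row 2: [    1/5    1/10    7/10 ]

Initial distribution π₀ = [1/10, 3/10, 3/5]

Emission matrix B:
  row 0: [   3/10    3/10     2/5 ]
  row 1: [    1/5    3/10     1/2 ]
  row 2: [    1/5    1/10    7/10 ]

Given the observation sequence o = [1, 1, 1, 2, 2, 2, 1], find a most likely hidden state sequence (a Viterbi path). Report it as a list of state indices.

path = [1, 0, 1, 2, 2, 2, 2]

t=0: δ = [3.000e-02, 9.000e-02, 6.000e-02]  (obs o_0=1)
t=1: δ = [1.080e-02, 8.100e-03, 4.200e-03]  ψ = [1, 1, 2]  (obs o_1=1)
t=2: δ = [1.296e-03, 1.296e-03, 2.940e-04]  ψ = [0, 0, 2]  (obs o_2=1)
t=3: δ = [2.074e-04, 2.592e-04, 2.722e-04]  ψ = [0, 0, 1]  (obs o_3=2)
t=4: δ = [4.147e-05, 4.147e-05, 1.334e-04]  ψ = [1, 0, 2]  (obs o_4=2)
t=5: δ = [1.067e-05, 8.294e-06, 6.535e-05]  ψ = [2, 0, 2]  (obs o_5=2)
t=6: δ = [3.921e-06, 1.960e-06, 4.574e-06]  ψ = [2, 2, 2]  (obs o_6=1)
backtrack: best end state = 2; path = [1, 0, 1, 2, 2, 2, 2]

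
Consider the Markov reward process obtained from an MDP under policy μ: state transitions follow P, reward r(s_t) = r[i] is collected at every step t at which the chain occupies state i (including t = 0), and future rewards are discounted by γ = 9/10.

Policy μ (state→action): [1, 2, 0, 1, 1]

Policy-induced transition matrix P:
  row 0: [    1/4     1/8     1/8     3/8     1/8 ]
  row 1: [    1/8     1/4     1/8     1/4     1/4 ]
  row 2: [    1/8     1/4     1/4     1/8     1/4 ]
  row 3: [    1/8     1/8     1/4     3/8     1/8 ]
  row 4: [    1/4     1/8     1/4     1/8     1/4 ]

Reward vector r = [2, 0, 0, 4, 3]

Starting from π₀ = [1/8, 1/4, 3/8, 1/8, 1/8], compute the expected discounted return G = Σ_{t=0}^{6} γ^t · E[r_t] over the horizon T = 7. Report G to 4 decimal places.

G = 9.2176

t=0: π = [0.1250, 0.2500, 0.3750, 0.1250, 0.1250], E[r] = 1.1250, γ^t·E[r] = 1.125000, running G = 1.125000
t=1: π = [0.1563, 0.2031, 0.2031, 0.2188, 0.2188], E[r] = 1.8438, γ^t·E[r] = 1.659375, running G = 2.784375
t=2: π = [0.1719, 0.1758, 0.2051, 0.2441, 0.2031], E[r] = 1.9297, γ^t·E[r] = 1.563047, running G = 4.347422
t=3: π = [0.1719, 0.1726, 0.2065, 0.2510, 0.1980], E[r] = 1.9417, γ^t·E[r] = 1.415463, running G = 5.762885
t=4: π = [0.1712, 0.1724, 0.2069, 0.2523, 0.1971], E[r] = 1.9431, γ^t·E[r] = 1.274838, running G = 7.037723
t=5: π = [0.1710, 0.1724, 0.2070, 0.2524, 0.1971], E[r] = 1.9430, γ^t·E[r] = 1.147318, running G = 8.185041
t=6: π = [0.1710, 0.1724, 0.2071, 0.2524, 0.1971], E[r] = 1.9429, γ^t·E[r] = 1.032541, running G = 9.217582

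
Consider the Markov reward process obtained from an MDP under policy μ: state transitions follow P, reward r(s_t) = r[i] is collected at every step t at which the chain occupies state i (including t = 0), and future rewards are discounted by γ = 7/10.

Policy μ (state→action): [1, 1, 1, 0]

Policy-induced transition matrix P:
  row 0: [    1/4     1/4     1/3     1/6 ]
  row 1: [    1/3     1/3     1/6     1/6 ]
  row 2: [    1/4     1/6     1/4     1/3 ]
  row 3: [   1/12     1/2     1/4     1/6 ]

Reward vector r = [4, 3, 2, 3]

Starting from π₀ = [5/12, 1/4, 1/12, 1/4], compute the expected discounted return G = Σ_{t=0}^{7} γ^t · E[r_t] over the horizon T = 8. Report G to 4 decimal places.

t=0: π = [0.4167, 0.2500, 0.0833, 0.2500], E[r] = 3.3333, γ^t·E[r] = 3.333333, running G = 3.333333
t=1: π = [0.2292, 0.3264, 0.2639, 0.1806], E[r] = 2.9653, γ^t·E[r] = 2.075694, running G = 5.409028
t=2: π = [0.2471, 0.3003, 0.2419, 0.2106], E[r] = 3.0052, γ^t·E[r] = 1.472552, running G = 6.881580
t=3: π = [0.2399, 0.3075, 0.2456, 0.2070], E[r] = 2.9944, γ^t·E[r] = 1.027065, running G = 7.908645
t=4: π = [0.2411, 0.3069, 0.2444, 0.2076], E[r] = 2.9968, γ^t·E[r] = 0.719523, running G = 8.628168
t=5: π = [0.2410, 0.3071, 0.2445, 0.2074], E[r] = 2.9965, γ^t·E[r] = 0.503615, running G = 9.131783
t=6: π = [0.2410, 0.3071, 0.2445, 0.2074], E[r] = 2.9965, γ^t·E[r] = 0.352540, running G = 9.484322
t=7: π = [0.2410, 0.3071, 0.2445, 0.2074], E[r] = 2.9965, γ^t·E[r] = 0.246776, running G = 9.731099

G = 9.7311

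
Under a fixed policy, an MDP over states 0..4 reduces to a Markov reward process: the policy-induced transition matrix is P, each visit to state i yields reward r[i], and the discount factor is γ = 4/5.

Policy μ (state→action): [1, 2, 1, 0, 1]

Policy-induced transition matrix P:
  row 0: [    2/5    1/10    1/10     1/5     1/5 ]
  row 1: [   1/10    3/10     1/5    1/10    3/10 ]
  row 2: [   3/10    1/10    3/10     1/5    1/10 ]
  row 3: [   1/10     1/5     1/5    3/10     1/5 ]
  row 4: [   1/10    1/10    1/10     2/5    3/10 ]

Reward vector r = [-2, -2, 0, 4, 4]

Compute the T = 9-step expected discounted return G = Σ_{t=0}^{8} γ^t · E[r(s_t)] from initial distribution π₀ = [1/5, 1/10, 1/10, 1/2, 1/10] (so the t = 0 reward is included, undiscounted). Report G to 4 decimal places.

G = 5.7579

t=0: π = [0.2000, 0.1000, 0.1000, 0.5000, 0.1000], E[r] = 1.8000, γ^t·E[r] = 1.800000, running G = 1.800000
t=1: π = [0.1800, 0.1700, 0.1800, 0.2600, 0.2100], E[r] = 1.1800, γ^t·E[r] = 0.944000, running G = 2.744000
t=2: π = [0.1900, 0.1600, 0.1790, 0.2510, 0.2200], E[r] = 1.1840, γ^t·E[r] = 0.757760, running G = 3.501760
t=3: π = [0.1928, 0.1571, 0.1769, 0.2531, 0.2201], E[r] = 1.1930, γ^t·E[r] = 0.610816, running G = 4.112576
t=4: π = [0.1932, 0.1567, 0.1764, 0.2536, 0.2200], E[r] = 1.1947, γ^t·E[r] = 0.489349, running G = 4.601925
t=5: π = [0.1932, 0.1567, 0.1763, 0.2537, 0.2200], E[r] = 1.1950, γ^t·E[r] = 0.391583, running G = 4.993508
t=6: π = [0.1932, 0.1567, 0.1763, 0.2537, 0.2200], E[r] = 1.1951, γ^t·E[r] = 0.313288, running G = 5.306796
t=7: π = [0.1932, 0.1567, 0.1763, 0.2537, 0.2200], E[r] = 1.1951, γ^t·E[r] = 0.250636, running G = 5.557432
t=8: π = [0.1932, 0.1567, 0.1763, 0.2537, 0.2200], E[r] = 1.1951, γ^t·E[r] = 0.200509, running G = 5.757941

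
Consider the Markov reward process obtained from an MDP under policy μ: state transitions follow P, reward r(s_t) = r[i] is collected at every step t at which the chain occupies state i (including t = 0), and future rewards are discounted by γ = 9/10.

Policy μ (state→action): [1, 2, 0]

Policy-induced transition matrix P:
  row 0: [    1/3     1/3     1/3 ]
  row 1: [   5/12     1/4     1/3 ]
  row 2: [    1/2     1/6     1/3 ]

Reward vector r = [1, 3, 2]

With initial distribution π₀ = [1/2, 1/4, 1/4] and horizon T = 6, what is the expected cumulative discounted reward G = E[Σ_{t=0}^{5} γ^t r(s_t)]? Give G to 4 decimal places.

G = 8.5783

t=0: π = [0.5000, 0.2500, 0.2500], E[r] = 1.7500, γ^t·E[r] = 1.750000, running G = 1.750000
t=1: π = [0.3958, 0.2708, 0.3333], E[r] = 1.8750, γ^t·E[r] = 1.687500, running G = 3.437500
t=2: π = [0.4115, 0.2552, 0.3333], E[r] = 1.8438, γ^t·E[r] = 1.493438, running G = 4.930938
t=3: π = [0.4102, 0.2565, 0.3333], E[r] = 1.8464, γ^t·E[r] = 1.345992, running G = 6.276930
t=4: π = [0.4103, 0.2564, 0.3333], E[r] = 1.8461, γ^t·E[r] = 1.211251, running G = 7.488180
t=5: π = [0.4103, 0.2564, 0.3333], E[r] = 1.8462, γ^t·E[r] = 1.090136, running G = 8.578316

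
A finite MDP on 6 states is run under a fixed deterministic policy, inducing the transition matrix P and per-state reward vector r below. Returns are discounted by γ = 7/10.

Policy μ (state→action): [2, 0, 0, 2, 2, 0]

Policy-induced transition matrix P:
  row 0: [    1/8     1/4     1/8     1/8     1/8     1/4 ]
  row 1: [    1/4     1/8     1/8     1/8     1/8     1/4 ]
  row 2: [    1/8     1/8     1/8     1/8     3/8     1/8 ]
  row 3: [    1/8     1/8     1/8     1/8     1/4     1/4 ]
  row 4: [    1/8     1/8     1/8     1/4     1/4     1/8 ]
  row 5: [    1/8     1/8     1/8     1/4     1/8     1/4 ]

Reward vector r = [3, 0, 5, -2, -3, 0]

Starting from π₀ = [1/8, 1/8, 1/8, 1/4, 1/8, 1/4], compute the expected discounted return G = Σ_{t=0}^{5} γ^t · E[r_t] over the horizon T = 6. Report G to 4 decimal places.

G = 0.3005

t=0: π = [0.1250, 0.1250, 0.1250, 0.2500, 0.1250, 0.2500], E[r] = 0.1250, γ^t·E[r] = 0.125000, running G = 0.125000
t=1: π = [0.1406, 0.1406, 0.1250, 0.1719, 0.2031, 0.2188], E[r] = 0.0938, γ^t·E[r] = 0.065625, running G = 0.190625
t=2: π = [0.1426, 0.1426, 0.1250, 0.1777, 0.2031, 0.2090], E[r] = 0.0879, γ^t·E[r] = 0.043066, running G = 0.233691
t=3: π = [0.1428, 0.1428, 0.1250, 0.1765, 0.2039, 0.2090], E[r] = 0.0889, γ^t·E[r] = 0.030481, running G = 0.264173
t=4: π = [0.1429, 0.1429, 0.1250, 0.1766, 0.2038, 0.2089], E[r] = 0.0890, γ^t·E[r] = 0.021359, running G = 0.285532
t=5: π = [0.1429, 0.1429, 0.1250, 0.1766, 0.2038, 0.2089], E[r] = 0.0890, γ^t·E[r] = 0.014958, running G = 0.300490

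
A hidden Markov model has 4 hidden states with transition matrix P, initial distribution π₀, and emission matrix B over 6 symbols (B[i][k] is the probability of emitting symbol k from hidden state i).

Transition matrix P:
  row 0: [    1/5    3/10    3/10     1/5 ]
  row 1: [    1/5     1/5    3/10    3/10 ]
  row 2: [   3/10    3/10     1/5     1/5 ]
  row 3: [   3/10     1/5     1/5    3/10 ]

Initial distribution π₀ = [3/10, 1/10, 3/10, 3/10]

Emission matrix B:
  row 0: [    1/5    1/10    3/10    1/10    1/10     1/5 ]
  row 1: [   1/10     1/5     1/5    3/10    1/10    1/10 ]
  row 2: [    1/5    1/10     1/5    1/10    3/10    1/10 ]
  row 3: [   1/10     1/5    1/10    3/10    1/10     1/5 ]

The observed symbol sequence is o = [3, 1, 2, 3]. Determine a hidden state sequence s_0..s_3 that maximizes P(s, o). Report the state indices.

t=0: δ = [3.000e-02, 3.000e-02, 3.000e-02, 9.000e-02]  (obs o_0=3)
t=1: δ = [2.700e-03, 3.600e-03, 1.800e-03, 5.400e-03]  ψ = [3, 3, 3, 3]  (obs o_1=1)
t=2: δ = [4.860e-04, 2.160e-04, 2.160e-04, 1.620e-04]  ψ = [3, 3, 1, 3]  (obs o_2=2)
t=3: δ = [9.720e-06, 4.374e-05, 1.458e-05, 2.916e-05]  ψ = [0, 0, 0, 0]  (obs o_3=3)
backtrack: best end state = 1; path = [3, 3, 0, 1]

path = [3, 3, 0, 1]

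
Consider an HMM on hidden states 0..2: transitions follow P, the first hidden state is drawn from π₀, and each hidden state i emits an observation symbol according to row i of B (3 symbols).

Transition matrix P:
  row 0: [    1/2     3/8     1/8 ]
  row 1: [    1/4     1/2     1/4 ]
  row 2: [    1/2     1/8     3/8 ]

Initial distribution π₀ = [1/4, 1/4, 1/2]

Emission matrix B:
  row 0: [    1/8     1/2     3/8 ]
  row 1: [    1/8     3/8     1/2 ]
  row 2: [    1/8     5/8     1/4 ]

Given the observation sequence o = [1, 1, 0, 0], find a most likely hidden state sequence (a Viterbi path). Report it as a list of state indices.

t=0: δ = [1.250e-01, 9.375e-02, 3.125e-01]  (obs o_0=1)
t=1: δ = [7.812e-02, 1.758e-02, 7.324e-02]  ψ = [2, 0, 2]  (obs o_1=1)
t=2: δ = [4.883e-03, 3.662e-03, 3.433e-03]  ψ = [0, 0, 2]  (obs o_2=0)
t=3: δ = [3.052e-04, 2.289e-04, 1.609e-04]  ψ = [0, 0, 2]  (obs o_3=0)
backtrack: best end state = 0; path = [2, 0, 0, 0]

path = [2, 0, 0, 0]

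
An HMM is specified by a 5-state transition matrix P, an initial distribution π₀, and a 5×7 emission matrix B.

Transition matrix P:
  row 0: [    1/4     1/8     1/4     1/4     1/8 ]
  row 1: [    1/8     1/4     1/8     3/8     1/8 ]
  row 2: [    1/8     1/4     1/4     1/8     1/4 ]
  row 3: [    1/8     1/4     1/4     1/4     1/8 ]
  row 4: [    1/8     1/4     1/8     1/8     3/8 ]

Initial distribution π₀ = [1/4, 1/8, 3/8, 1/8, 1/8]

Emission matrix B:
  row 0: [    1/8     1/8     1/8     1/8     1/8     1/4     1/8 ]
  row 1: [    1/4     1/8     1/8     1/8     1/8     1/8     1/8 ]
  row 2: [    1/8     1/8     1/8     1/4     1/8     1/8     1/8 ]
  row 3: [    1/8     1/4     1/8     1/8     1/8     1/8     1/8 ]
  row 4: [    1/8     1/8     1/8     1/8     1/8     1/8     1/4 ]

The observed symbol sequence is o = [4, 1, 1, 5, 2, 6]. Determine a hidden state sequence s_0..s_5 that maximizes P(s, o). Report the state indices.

t=0: δ = [3.125e-02, 1.562e-02, 4.688e-02, 1.562e-02, 1.562e-02]  (obs o_0=4)
t=1: δ = [9.766e-04, 1.465e-03, 1.465e-03, 1.953e-03, 1.465e-03]  ψ = [0, 2, 2, 0, 2]  (obs o_1=1)
t=2: δ = [3.052e-05, 6.104e-05, 6.104e-05, 1.373e-04, 6.866e-05]  ψ = [0, 3, 3, 1, 4]  (obs o_2=1)
t=3: δ = [4.292e-06, 4.292e-06, 4.292e-06, 4.292e-06, 3.219e-06]  ψ = [3, 3, 3, 3, 4]  (obs o_3=5)
t=4: δ = [1.341e-07, 1.341e-07, 1.341e-07, 2.012e-07, 1.509e-07]  ψ = [0, 1, 0, 1, 4]  (obs o_4=2)
t=5: δ = [4.191e-09, 6.286e-09, 6.286e-09, 6.286e-09, 1.414e-08]  ψ = [0, 3, 3, 1, 4]  (obs o_5=6)
backtrack: best end state = 4; path = [2, 4, 4, 4, 4, 4]

path = [2, 4, 4, 4, 4, 4]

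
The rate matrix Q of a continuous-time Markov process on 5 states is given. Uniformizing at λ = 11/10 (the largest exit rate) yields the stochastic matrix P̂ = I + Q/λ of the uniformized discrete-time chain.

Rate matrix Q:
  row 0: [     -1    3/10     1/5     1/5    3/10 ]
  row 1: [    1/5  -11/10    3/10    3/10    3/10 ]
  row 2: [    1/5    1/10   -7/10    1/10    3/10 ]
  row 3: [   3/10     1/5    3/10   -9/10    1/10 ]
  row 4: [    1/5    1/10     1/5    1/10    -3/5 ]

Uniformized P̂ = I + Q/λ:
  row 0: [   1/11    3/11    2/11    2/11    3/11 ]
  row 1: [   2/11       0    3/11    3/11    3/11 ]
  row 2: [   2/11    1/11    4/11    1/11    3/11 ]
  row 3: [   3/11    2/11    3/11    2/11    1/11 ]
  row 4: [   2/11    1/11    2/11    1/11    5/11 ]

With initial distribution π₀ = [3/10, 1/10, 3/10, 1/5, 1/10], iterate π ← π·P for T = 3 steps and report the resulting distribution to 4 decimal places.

t=0: π = [0.3000, 0.1000, 0.3000, 0.2000, 0.1000]
t=1: π = [0.1727, 0.1545, 0.2636, 0.1545, 0.2545]
t=2: π = [0.1802, 0.1223, 0.2579, 0.1488, 0.2909]
t=3: π = [0.1790, 0.1261, 0.2533, 0.1431, 0.2986]

π = [0.1790, 0.1261, 0.2533, 0.1431, 0.2986]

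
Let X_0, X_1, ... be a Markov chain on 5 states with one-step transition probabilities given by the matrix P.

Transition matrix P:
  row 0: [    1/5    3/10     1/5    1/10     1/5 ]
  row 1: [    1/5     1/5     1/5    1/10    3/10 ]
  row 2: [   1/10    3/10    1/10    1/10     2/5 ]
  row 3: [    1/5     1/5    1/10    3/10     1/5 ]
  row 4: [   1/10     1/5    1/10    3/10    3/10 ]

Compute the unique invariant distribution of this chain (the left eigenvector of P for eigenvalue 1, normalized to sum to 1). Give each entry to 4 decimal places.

Balance equations π_j = Σ_i π_i·P[i][j]:
  π_0 = 1/5·π_0 + 1/5·π_1 + 1/10·π_2 + 1/5·π_3 + 1/10·π_4
  π_1 = 3/10·π_0 + 1/5·π_1 + 3/10·π_2 + 1/5·π_3 + 1/5·π_4
  π_2 = 1/5·π_0 + 1/5·π_1 + 1/10·π_2 + 1/10·π_3 + 1/10·π_4
  π_3 = 1/10·π_0 + 1/10·π_1 + 1/10·π_2 + 3/10·π_3 + 3/10·π_4
  normalize: π_0 + π_1 + π_2 + π_3 + π_4 = 1
Solving the linear system gives exactly π = [477/3014, 2077/9042, 1255/9042, 80/411, 229/822].

π = [0.1583, 0.2297, 0.1388, 0.1946, 0.2786]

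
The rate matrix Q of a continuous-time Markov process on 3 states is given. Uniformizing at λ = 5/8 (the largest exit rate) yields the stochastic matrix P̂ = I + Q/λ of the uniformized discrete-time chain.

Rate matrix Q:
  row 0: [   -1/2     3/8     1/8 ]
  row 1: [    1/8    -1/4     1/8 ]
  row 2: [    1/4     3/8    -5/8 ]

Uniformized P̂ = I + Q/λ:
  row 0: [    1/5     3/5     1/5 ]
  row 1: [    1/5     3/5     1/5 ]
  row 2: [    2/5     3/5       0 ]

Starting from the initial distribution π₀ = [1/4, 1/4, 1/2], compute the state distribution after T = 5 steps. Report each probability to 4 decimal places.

π = [0.2334, 0.6000, 0.1666]

t=0: π = [0.2500, 0.2500, 0.5000]
t=1: π = [0.3000, 0.6000, 0.1000]
t=2: π = [0.2200, 0.6000, 0.1800]
t=3: π = [0.2360, 0.6000, 0.1640]
t=4: π = [0.2328, 0.6000, 0.1672]
t=5: π = [0.2334, 0.6000, 0.1666]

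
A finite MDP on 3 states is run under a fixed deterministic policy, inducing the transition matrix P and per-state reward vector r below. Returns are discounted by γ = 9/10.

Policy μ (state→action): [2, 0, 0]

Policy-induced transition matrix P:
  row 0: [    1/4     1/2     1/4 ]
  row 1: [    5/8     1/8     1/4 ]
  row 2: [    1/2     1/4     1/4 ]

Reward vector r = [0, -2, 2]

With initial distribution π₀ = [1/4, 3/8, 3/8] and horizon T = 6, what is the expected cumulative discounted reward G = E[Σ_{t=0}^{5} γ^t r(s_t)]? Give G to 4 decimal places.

G = -0.4315

t=0: π = [0.2500, 0.3750, 0.3750], E[r] = 0.0000, γ^t·E[r] = 0.000000, running G = 0.000000
t=1: π = [0.4844, 0.2656, 0.2500], E[r] = -0.0313, γ^t·E[r] = -0.028125, running G = -0.028125
t=2: π = [0.4121, 0.3379, 0.2500], E[r] = -0.1758, γ^t·E[r] = -0.142383, running G = -0.170508
t=3: π = [0.4392, 0.3108, 0.2500], E[r] = -0.1216, γ^t·E[r] = -0.088633, running G = -0.259141
t=4: π = [0.4290, 0.3210, 0.2500], E[r] = -0.1419, γ^t·E[r] = -0.093105, running G = -0.352246
t=5: π = [0.4329, 0.3171, 0.2500], E[r] = -0.1343, γ^t·E[r] = -0.079294, running G = -0.431540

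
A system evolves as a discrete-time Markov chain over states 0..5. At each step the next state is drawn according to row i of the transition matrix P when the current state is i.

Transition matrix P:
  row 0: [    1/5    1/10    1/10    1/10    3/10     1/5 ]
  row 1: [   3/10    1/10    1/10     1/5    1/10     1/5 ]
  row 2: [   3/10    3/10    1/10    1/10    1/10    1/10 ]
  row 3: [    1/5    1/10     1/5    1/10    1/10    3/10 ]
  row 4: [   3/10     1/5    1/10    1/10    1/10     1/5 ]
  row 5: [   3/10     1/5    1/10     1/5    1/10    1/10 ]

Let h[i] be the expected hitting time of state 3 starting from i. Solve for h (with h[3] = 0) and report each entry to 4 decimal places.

First-step conditioning: h[3] = 0; for i ≠ 3, h[i] = 1 + Σ_k P[i][k]·h[k].
  h[0] = 1 + 1/5·h[0] + 1/10·h[1] + 1/10·h[2] + 3/10·h[4] + 1/5·h[5]
  h[1] = 1 + 3/10·h[0] + 1/10·h[1] + 1/10·h[2] + 1/10·h[4] + 1/5·h[5]
  h[2] = 1 + 3/10·h[0] + 3/10·h[1] + 1/10·h[2] + 1/10·h[4] + 1/10·h[5]
  h[4] = 1 + 3/10·h[0] + 1/5·h[1] + 1/10·h[2] + 1/10·h[4] + 1/5·h[5]
  h[5] = 1 + 3/10·h[0] + 1/5·h[1] + 1/10·h[2] + 1/10·h[4] + 1/10·h[5]
Solving the 5×5 linear system over states ≠ 3 gives exactly h = [610/81, 550/81, 605/81, 0, 605/81, 550/81] (h[3] = 0 is the target).

h = [7.5309, 6.7901, 7.4691, 0.0000, 7.4691, 6.7901]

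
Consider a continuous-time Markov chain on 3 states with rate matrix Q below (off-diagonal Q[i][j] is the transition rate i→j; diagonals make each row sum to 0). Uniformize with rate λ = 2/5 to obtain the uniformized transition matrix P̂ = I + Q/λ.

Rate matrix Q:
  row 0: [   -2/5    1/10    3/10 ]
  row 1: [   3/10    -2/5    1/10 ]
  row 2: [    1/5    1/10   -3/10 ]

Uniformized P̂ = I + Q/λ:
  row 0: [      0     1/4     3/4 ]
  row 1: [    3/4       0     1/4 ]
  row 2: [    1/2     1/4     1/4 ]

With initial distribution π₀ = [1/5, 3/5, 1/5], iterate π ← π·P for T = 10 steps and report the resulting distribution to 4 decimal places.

t=0: π = [0.2000, 0.6000, 0.2000]
t=1: π = [0.5500, 0.1000, 0.3500]
t=2: π = [0.2500, 0.2250, 0.5250]
t=3: π = [0.4313, 0.1938, 0.3750]
t=4: π = [0.3328, 0.2016, 0.4656]
t=5: π = [0.3840, 0.1996, 0.4164]
t=6: π = [0.3579, 0.2001, 0.4420]
t=7: π = [0.3711, 0.2000, 0.4290]
t=8: π = [0.3645, 0.2000, 0.4355]
t=9: π = [0.3678, 0.2000, 0.4322]
t=10: π = [0.3661, 0.2000, 0.4339]

π = [0.3661, 0.2000, 0.4339]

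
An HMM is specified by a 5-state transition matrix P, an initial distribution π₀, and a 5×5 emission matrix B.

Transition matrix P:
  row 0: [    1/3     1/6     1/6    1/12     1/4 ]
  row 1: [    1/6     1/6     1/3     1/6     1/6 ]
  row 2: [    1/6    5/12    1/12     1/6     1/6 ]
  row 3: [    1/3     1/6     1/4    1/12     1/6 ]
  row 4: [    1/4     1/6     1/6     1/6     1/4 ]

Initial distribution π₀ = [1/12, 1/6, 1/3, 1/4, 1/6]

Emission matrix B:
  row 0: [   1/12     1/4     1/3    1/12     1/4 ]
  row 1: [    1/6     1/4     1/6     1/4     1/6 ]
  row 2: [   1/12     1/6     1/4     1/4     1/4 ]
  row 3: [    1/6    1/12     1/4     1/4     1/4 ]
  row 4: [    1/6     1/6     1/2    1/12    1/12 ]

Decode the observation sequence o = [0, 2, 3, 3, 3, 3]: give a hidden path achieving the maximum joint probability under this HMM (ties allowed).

t=0: δ = [6.944e-03, 2.778e-02, 2.778e-02, 4.167e-02, 2.778e-02]  (obs o_0=0)
t=1: δ = [4.630e-03, 1.929e-03, 2.604e-03, 1.157e-03, 3.472e-03]  ψ = [3, 2, 3, 1, 3]  (obs o_1=2)
t=2: δ = [1.286e-04, 2.713e-04, 1.929e-04, 1.447e-04, 9.645e-05]  ψ = [0, 2, 0, 4, 0]  (obs o_2=3)
t=3: δ = [4.019e-06, 2.009e-05, 2.261e-05, 1.130e-05, 3.768e-06]  ψ = [3, 2, 1, 1, 1]  (obs o_3=3)
t=4: δ = [3.140e-07, 2.355e-06, 1.674e-06, 9.419e-07, 3.140e-07]  ψ = [2, 2, 1, 2, 2]  (obs o_4=3)
t=5: δ = [3.270e-08, 1.744e-07, 1.962e-07, 9.811e-08, 3.270e-08]  ψ = [1, 2, 1, 1, 1]  (obs o_5=3)
backtrack: best end state = 2; path = [3, 2, 1, 2, 1, 2]

path = [3, 2, 1, 2, 1, 2]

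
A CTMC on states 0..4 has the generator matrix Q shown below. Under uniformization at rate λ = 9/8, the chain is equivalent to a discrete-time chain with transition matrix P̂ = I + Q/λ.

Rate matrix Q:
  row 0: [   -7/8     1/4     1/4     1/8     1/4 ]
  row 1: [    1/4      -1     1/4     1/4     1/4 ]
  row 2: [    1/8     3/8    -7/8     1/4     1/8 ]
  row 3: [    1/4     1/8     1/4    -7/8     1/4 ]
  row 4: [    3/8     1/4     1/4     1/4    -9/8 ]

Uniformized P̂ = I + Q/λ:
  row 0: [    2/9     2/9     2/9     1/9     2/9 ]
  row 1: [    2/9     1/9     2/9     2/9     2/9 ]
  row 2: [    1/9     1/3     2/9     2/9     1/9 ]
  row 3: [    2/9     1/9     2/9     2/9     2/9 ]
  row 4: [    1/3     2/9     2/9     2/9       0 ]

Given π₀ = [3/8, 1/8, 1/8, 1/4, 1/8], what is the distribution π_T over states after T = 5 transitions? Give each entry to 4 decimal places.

t=0: π = [0.3750, 0.1250, 0.1250, 0.2500, 0.1250]
t=1: π = [0.2222, 0.1944, 0.2222, 0.1806, 0.1806]
t=2: π = [0.2176, 0.2052, 0.2222, 0.1975, 0.1574]
t=3: π = [0.2150, 0.2022, 0.2222, 0.1980, 0.1626]
t=4: π = [0.2156, 0.2024, 0.2222, 0.1983, 0.1614]
t=5: π = [0.2155, 0.2024, 0.2222, 0.1983, 0.1617]

π = [0.2155, 0.2024, 0.2222, 0.1983, 0.1617]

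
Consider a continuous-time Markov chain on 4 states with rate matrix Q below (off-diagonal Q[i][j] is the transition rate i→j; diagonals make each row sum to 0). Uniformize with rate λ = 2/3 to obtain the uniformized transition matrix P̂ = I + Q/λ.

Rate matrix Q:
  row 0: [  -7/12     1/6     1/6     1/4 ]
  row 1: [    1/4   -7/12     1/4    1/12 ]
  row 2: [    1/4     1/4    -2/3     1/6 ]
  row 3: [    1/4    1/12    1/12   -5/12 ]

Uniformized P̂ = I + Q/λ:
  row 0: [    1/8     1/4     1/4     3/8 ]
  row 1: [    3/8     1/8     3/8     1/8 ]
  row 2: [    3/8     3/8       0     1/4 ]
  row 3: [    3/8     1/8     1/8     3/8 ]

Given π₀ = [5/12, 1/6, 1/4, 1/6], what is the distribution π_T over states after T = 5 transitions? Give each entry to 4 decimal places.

π = [0.2999, 0.2104, 0.1911, 0.2986]

t=0: π = [0.4167, 0.1667, 0.2500, 0.1667]
t=1: π = [0.2708, 0.2396, 0.1875, 0.3021]
t=2: π = [0.3073, 0.2057, 0.1953, 0.2917]
t=3: π = [0.2982, 0.2122, 0.1904, 0.2992]
t=4: π = [0.3005, 0.2099, 0.1915, 0.2981]
t=5: π = [0.2999, 0.2104, 0.1911, 0.2986]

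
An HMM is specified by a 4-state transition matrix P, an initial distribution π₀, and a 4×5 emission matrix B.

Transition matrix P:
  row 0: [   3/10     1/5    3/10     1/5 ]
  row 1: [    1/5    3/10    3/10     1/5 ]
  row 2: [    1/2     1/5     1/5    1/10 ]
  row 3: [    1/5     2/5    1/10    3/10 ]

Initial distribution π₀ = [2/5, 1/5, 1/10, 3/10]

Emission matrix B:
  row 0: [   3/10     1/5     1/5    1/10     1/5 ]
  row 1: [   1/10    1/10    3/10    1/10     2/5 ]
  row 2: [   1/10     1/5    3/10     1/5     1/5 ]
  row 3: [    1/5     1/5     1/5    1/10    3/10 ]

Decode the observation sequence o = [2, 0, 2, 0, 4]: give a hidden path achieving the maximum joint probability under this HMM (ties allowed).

t=0: δ = [8.000e-02, 6.000e-02, 3.000e-02, 6.000e-02]  (obs o_0=2)
t=1: δ = [7.200e-03, 2.400e-03, 2.400e-03, 3.600e-03]  ψ = [0, 3, 0, 3]  (obs o_1=0)
t=2: δ = [4.320e-04, 4.320e-04, 6.480e-04, 2.880e-04]  ψ = [0, 0, 0, 0]  (obs o_2=2)
t=3: δ = [9.720e-05, 1.296e-05, 1.296e-05, 1.728e-05]  ψ = [2, 1, 0, 0]  (obs o_3=0)
t=4: δ = [5.832e-06, 7.776e-06, 5.832e-06, 5.832e-06]  ψ = [0, 0, 0, 0]  (obs o_4=4)
backtrack: best end state = 1; path = [0, 0, 2, 0, 1]

path = [0, 0, 2, 0, 1]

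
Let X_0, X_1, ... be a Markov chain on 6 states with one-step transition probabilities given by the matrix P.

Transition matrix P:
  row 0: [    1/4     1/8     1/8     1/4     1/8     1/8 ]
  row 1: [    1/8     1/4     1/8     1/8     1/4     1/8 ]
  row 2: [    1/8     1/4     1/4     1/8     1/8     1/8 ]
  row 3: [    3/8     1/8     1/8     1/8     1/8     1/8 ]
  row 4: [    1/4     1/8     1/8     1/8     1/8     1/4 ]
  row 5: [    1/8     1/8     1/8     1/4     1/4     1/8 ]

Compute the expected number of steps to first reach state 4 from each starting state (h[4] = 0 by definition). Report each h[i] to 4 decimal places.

First-step conditioning: h[4] = 0; for i ≠ 4, h[i] = 1 + Σ_k P[i][k]·h[k].
  h[0] = 1 + 1/4·h[0] + 1/8·h[1] + 1/8·h[2] + 1/4·h[3] + 1/8·h[5]
  h[1] = 1 + 1/8·h[0] + 1/4·h[1] + 1/8·h[2] + 1/8·h[3] + 1/8·h[5]
  h[2] = 1 + 1/8·h[0] + 1/4·h[1] + 1/4·h[2] + 1/8·h[3] + 1/8·h[5]
  h[3] = 1 + 3/8·h[0] + 1/8·h[1] + 1/8·h[2] + 1/8·h[3] + 1/8·h[5]
  h[5] = 1 + 1/8·h[0] + 1/8·h[1] + 1/8·h[2] + 1/4·h[3] + 1/8·h[5]
Solving the 5×5 linear system over states ≠ 4 gives exactly h = [3136/505, 2688/505, 3072/505, 3136/505, 0, 2744/505] (h[4] = 0 is the target).

h = [6.2099, 5.3228, 6.0832, 6.2099, 0.0000, 5.4337]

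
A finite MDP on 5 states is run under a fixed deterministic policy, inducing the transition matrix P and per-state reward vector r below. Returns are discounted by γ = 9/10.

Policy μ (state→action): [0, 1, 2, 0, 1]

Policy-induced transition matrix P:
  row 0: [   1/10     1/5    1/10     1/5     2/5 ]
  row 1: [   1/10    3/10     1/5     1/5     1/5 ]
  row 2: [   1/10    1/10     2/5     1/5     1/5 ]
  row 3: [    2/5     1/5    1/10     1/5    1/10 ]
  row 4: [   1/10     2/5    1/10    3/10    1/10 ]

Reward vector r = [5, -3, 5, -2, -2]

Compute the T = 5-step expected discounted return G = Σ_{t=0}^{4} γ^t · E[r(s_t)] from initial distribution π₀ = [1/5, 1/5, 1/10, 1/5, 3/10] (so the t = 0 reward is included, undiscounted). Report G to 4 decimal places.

G = 0.1338

t=0: π = [0.2000, 0.2000, 0.1000, 0.2000, 0.3000], E[r] = -0.1000, γ^t·E[r] = -0.100000, running G = -0.100000
t=1: π = [0.1600, 0.2700, 0.1500, 0.2300, 0.1900], E[r] = -0.1000, γ^t·E[r] = -0.090000, running G = -0.190000
t=2: π = [0.1690, 0.2500, 0.1720, 0.2190, 0.1900], E[r] = 0.1370, γ^t·E[r] = 0.110970, running G = -0.079030
t=3: π = [0.1657, 0.2458, 0.1766, 0.2190, 0.1929], E[r] = 0.1503, γ^t·E[r] = 0.109569, running G = 0.030539
t=4: π = [0.1657, 0.2455, 0.1776, 0.2193, 0.1920], E[r] = 0.1573, γ^t·E[r] = 0.103218, running G = 0.133756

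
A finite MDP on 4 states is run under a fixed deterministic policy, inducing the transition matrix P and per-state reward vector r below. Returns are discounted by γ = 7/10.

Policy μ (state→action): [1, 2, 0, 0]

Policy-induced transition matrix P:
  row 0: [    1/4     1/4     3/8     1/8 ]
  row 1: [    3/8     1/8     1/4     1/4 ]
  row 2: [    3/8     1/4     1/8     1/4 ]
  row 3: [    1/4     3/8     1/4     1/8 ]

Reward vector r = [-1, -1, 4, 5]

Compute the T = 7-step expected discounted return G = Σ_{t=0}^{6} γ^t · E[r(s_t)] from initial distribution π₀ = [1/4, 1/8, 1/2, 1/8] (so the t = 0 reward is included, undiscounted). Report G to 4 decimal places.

G = 5.0890

t=0: π = [0.2500, 0.1250, 0.5000, 0.1250], E[r] = 2.2500, γ^t·E[r] = 2.250000, running G = 2.250000
t=1: π = [0.3281, 0.2500, 0.2188, 0.2031], E[r] = 1.3125, γ^t·E[r] = 0.918750, running G = 3.168750
t=2: π = [0.3086, 0.2441, 0.2637, 0.1836], E[r] = 1.4199, γ^t·E[r] = 0.695762, running G = 3.864512
t=3: π = [0.3135, 0.2424, 0.2556, 0.1885], E[r] = 1.4089, γ^t·E[r] = 0.483265, running G = 4.347777
t=4: π = [0.3123, 0.2433, 0.2572, 0.1873], E[r] = 1.4097, γ^t·E[r] = 0.338469, running G = 4.686245
t=5: π = [0.3126, 0.2430, 0.2569, 0.1876], E[r] = 1.4098, γ^t·E[r] = 0.236938, running G = 4.923183
t=6: π = [0.3125, 0.2431, 0.2570, 0.1875], E[r] = 1.4097, γ^t·E[r] = 0.165851, running G = 5.089034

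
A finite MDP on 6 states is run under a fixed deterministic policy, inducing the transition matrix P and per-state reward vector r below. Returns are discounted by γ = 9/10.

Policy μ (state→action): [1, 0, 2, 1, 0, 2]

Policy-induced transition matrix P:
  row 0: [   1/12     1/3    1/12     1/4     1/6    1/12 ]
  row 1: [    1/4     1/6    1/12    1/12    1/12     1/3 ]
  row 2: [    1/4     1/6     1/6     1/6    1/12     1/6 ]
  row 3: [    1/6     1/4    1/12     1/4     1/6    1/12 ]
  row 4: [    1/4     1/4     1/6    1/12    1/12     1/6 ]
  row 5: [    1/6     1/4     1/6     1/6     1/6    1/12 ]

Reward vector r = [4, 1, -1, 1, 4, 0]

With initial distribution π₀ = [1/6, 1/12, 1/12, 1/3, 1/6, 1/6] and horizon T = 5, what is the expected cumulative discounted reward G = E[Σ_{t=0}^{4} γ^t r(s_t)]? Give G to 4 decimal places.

t=0: π = [0.1667, 0.0833, 0.0833, 0.3333, 0.1667, 0.1667], E[r] = 1.6667, γ^t·E[r] = 1.666667, running G = 1.666667
t=1: π = [0.1806, 0.2500, 0.1181, 0.1875, 0.1389, 0.1250], E[r] = 1.5972, γ^t·E[r] = 1.437500, running G = 3.104167
t=2: π = [0.1939, 0.2344, 0.1152, 0.1649, 0.1244, 0.1672], E[r] = 1.5573, γ^t·E[r] = 1.261406, running G = 4.365573
t=3: π = [0.1900, 0.2370, 0.1172, 0.1667, 0.1272, 0.1619], E[r] = 1.5552, γ^t·E[r] = 1.133719, running G = 5.499292
t=4: π = [0.1910, 0.2363, 0.1172, 0.1660, 0.1265, 0.1630], E[r] = 1.5552, γ^t·E[r] = 1.020339, running G = 6.519631

G = 6.5196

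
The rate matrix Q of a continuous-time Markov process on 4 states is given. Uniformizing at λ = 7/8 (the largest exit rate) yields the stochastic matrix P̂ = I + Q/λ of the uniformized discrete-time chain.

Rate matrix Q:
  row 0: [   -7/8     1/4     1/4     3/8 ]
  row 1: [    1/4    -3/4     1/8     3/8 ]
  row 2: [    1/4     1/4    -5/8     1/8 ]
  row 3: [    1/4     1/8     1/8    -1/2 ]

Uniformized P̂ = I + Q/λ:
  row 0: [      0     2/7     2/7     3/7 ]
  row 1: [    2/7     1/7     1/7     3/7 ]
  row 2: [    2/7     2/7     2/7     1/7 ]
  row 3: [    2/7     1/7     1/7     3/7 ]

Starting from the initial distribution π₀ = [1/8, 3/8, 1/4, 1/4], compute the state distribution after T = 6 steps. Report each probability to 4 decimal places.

π = [0.2222, 0.2037, 0.2037, 0.3704]

t=0: π = [0.1250, 0.3750, 0.2500, 0.2500]
t=1: π = [0.2500, 0.1964, 0.1964, 0.3571]
t=2: π = [0.2143, 0.2066, 0.2066, 0.3724]
t=3: π = [0.2245, 0.2030, 0.2030, 0.3695]
t=4: π = [0.2216, 0.2039, 0.2039, 0.3706]
t=5: π = [0.2224, 0.2036, 0.2036, 0.3703]
t=6: π = [0.2222, 0.2037, 0.2037, 0.3704]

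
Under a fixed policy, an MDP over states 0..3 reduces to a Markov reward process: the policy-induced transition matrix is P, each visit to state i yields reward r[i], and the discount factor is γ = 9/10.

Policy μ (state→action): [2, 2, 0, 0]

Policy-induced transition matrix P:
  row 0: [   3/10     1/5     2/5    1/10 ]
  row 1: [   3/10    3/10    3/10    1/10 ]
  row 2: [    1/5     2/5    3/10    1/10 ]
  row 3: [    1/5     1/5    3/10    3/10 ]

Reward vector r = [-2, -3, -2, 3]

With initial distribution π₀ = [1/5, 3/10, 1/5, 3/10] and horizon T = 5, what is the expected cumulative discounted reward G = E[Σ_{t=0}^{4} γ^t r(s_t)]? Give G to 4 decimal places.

G = -5.7502

t=0: π = [0.2000, 0.3000, 0.2000, 0.3000], E[r] = -0.8000, γ^t·E[r] = -0.800000, running G = -0.800000
t=1: π = [0.2500, 0.2700, 0.3200, 0.1600], E[r] = -1.4700, γ^t·E[r] = -1.323000, running G = -2.123000
t=2: π = [0.2520, 0.2910, 0.3250, 0.1320], E[r] = -1.6310, γ^t·E[r] = -1.321110, running G = -3.444110
t=3: π = [0.2543, 0.2941, 0.3252, 0.1264], E[r] = -1.6621, γ^t·E[r] = -1.211671, running G = -4.655781
t=4: π = [0.2548, 0.2945, 0.3254, 0.1253], E[r] = -1.6681, γ^t·E[r] = -1.094408, running G = -5.750189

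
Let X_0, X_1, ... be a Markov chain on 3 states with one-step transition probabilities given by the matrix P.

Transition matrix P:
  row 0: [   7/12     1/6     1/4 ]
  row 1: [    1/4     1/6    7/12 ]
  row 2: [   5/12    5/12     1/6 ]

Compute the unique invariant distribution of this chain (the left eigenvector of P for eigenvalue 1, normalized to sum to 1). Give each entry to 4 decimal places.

π = [0.4514, 0.2431, 0.3056]

Balance equations π_j = Σ_i π_i·P[i][j]:
  π_0 = 7/12·π_0 + 1/4·π_1 + 5/12·π_2
  π_1 = 1/6·π_0 + 1/6·π_1 + 5/12·π_2
  normalize: π_0 + π_1 + π_2 = 1
Solving the linear system gives exactly π = [65/144, 35/144, 11/36].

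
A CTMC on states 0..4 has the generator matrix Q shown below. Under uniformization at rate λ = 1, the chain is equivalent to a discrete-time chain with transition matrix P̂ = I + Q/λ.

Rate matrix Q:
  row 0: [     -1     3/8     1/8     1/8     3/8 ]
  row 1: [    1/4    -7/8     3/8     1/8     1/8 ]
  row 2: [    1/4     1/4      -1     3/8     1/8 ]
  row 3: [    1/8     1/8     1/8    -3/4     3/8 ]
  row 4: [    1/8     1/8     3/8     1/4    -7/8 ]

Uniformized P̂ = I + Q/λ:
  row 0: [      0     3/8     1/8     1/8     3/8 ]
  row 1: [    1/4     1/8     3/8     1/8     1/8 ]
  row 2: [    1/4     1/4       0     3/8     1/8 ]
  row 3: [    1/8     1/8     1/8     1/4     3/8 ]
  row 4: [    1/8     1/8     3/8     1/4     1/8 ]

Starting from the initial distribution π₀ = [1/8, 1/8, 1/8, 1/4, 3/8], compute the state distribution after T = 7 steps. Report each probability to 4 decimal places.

π = [0.1546, 0.1890, 0.2024, 0.2324, 0.2217]

t=0: π = [0.1250, 0.1250, 0.1250, 0.2500, 0.3750]
t=1: π = [0.1406, 0.1719, 0.2344, 0.2344, 0.2188]
t=2: π = [0.1582, 0.1895, 0.1934, 0.2402, 0.2188]
t=3: π = [0.1531, 0.1887, 0.2029, 0.2307, 0.2246]
t=4: π = [0.1548, 0.1886, 0.2030, 0.2326, 0.2209]
t=5: π = [0.1546, 0.1891, 0.2020, 0.2324, 0.2219]
t=6: π = [0.1546, 0.1889, 0.2025, 0.2323, 0.2218]
t=7: π = [0.1546, 0.1890, 0.2024, 0.2324, 0.2217]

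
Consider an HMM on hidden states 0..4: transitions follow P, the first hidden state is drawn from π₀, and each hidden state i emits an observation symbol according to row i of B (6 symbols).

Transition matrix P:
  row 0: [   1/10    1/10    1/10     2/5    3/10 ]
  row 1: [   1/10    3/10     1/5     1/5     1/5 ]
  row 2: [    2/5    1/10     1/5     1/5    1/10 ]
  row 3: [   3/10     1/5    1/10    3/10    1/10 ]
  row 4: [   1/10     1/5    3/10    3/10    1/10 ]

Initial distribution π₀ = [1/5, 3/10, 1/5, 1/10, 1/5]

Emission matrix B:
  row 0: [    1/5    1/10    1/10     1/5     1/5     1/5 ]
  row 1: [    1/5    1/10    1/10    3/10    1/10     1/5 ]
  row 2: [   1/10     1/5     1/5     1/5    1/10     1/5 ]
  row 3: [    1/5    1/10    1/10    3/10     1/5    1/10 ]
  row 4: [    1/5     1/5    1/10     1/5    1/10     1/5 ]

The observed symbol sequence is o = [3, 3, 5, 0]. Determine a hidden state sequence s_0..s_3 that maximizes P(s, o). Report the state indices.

path = [1, 1, 1, 1]

t=0: δ = [4.000e-02, 9.000e-02, 4.000e-02, 3.000e-02, 4.000e-02]  (obs o_0=3)
t=1: δ = [3.200e-03, 8.100e-03, 3.600e-03, 5.400e-03, 3.600e-03]  ψ = [2, 1, 1, 1, 1]  (obs o_1=3)
t=2: δ = [3.240e-04, 4.860e-04, 3.240e-04, 1.620e-04, 3.240e-04]  ψ = [3, 1, 1, 1, 1]  (obs o_2=5)
t=3: δ = [2.592e-05, 2.916e-05, 9.720e-06, 2.592e-05, 1.944e-05]  ψ = [2, 1, 1, 0, 0]  (obs o_3=0)
backtrack: best end state = 1; path = [1, 1, 1, 1]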